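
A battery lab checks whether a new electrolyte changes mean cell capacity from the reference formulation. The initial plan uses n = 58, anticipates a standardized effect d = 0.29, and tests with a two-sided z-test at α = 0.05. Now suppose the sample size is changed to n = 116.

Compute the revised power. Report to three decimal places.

Power ≈ 0.878

With n = 116: δ = d·√n = 0.29 × √116 = 3.1234. Critical value z_{0.025} = 1.960.
Revised power = Φ(δ − 1.960) + Φ(−δ − 1.960) = Φ(1.163) + Φ(-5.083) = 0.8777 + 0.0000 = 0.8777.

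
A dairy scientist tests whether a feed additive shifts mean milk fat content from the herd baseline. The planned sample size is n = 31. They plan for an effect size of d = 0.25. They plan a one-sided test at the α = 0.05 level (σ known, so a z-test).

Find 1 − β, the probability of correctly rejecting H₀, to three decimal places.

Noncentrality parameter: δ = d·√n = 0.25 × √31 = 1.3919
Critical value for a one-sided test at α = 0.05: z_α = 1.645.
Power = P(Z > 1.645 − δ) = Φ(-0.253) = 0.4002.

Power ≈ 0.400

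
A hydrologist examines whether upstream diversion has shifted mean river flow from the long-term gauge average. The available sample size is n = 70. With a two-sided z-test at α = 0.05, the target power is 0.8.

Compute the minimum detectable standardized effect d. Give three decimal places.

Need Φ(δ − 1.960) = 0.8, so δ = 1.960 + 0.842 = 2.802.
(Lower-tail contribution to power is negligible for δ > 0.)
δ = d·√n ⇒ d = δ/√n = 2.802/√70 = 0.3349.

d ≈ 0.335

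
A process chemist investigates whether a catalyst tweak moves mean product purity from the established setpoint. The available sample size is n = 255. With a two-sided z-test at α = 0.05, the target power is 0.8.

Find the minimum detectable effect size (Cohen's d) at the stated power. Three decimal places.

d ≈ 0.175

Need Φ(δ − 1.960) = 0.8, so δ = 1.960 + 0.842 = 2.802.
(Lower-tail contribution to power is negligible for δ > 0.)
δ = d·√n ⇒ d = δ/√n = 2.802/√255 = 0.1754.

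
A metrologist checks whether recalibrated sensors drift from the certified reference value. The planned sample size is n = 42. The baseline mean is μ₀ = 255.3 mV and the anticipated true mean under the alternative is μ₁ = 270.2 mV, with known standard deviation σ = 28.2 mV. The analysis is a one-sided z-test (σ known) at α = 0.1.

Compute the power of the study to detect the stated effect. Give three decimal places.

Standardized effect: d = |μ₁ − μ₀| / σ = |270.2 − 255.3| / 28.2 = 0.5284
Noncentrality parameter: δ = d·√n = 0.5284 × √42 = 3.4242
Critical value for a one-sided test at α = 0.1: z_α = 1.282.
Power = P(Z > 1.282 − δ) = Φ(2.143) = 0.9839.

Power ≈ 0.984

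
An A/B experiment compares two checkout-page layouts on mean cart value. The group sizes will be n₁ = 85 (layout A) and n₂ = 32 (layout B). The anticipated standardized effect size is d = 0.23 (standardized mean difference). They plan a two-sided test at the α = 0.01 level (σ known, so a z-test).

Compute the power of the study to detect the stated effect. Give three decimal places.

Noncentrality parameter: δ = d / √(1/n₁ + 1/n₂) = 0.23 / √(1/85 + 1/32) = 1.1090
Two-sided α = 0.01 → critical value z_{0.005} = 2.576.
Power = Φ(δ − 2.576) + Φ(−δ − 2.576) = Φ(-1.467) + Φ(-3.685) = 0.0712 + 0.0001 = 0.0713.

Power ≈ 0.071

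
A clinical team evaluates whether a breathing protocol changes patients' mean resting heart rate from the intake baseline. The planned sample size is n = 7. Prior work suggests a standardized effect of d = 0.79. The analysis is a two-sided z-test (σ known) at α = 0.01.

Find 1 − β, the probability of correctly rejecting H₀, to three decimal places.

Power ≈ 0.314

Noncentrality parameter: δ = d·√n = 0.79 × √7 = 2.0901
Two-sided α = 0.01 → critical value z_{0.005} = 2.576.
Power = Φ(δ − 2.576) + Φ(−δ − 2.576) = Φ(-0.486) + Φ(-4.666) = 0.3136 + 0.0000 = 0.3136.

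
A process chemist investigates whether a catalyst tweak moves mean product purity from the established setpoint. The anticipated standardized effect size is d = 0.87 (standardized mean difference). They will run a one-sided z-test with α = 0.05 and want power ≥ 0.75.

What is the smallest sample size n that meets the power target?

Set Φ(δ − 1.645) = 0.75; then δ − 1.645 = Φ⁻¹(0.75) = 0.674, giving δ = 2.319.
δ = d·√n ⇒ n = (δ/d)² = (2.319 / 0.87)² = 7.11.
Rounding up, n = 8.

n = 8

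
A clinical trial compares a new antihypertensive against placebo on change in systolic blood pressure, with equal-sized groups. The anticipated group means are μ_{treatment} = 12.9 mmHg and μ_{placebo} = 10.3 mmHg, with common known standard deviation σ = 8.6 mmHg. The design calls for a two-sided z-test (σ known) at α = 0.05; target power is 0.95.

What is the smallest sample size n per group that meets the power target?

n = 285 per group

Standardized effect: d = |μ_{treatment} − μ_{placebo}| / σ = |12.9 − 10.3| / 8.6 = 0.3023
For power 0.95 need Φ(δ − z_{0.025}) = 0.95, so δ = z_{0.025} + z_{0.05} = 1.960 + 1.645 = 3.605.
(The Φ(−δ − z_{α/2}) term is vanishingly small for δ > 0 and is dropped in the standard sample-size formula.)
δ = d·√(n/2) ⇒ n = 2(δ/d)² = 2 × (3.605 / 0.3023)² = 284.35.
Rounding up, n = 285 per group.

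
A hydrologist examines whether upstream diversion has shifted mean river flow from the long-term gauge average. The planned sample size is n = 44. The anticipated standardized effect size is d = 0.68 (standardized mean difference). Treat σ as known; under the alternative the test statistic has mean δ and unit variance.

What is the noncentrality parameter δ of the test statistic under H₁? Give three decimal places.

δ = d·√n = 0.68 × √44 = 4.5106

δ ≈ 4.511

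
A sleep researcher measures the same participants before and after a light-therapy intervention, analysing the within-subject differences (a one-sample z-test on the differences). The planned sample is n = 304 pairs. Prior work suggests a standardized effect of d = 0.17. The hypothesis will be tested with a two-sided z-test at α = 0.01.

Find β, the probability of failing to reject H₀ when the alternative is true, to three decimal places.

β ≈ 0.349

Noncentrality parameter: δ = d·√n = 0.17 × √304 = 2.9641
Two-sided α = 0.01 → critical value z_{0.005} = 2.576.
Power = Φ(δ − 2.576) + Φ(−δ − 2.576) = Φ(0.388) + Φ(-5.540) = 0.6511 + 0.0000 = 0.6511.
Type II error: β = 1 − power = 1 − 0.6511 = 0.3489.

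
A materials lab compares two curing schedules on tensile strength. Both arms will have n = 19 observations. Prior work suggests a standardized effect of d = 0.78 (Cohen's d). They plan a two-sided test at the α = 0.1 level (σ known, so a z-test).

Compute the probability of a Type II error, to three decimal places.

β ≈ 0.224

Noncentrality parameter: δ = d·√(n/2) = 0.78 × √(19/2) = 2.4041
Two-sided α = 0.1 → critical value z_{0.05} = 1.645.
Power = Φ(δ − 1.645) + Φ(−δ − 1.645) = Φ(0.759) + Φ(-4.049) = 0.7762 + 0.0000 = 0.7762.
Type II error: β = 1 − power = 1 − 0.7762 = 0.2238.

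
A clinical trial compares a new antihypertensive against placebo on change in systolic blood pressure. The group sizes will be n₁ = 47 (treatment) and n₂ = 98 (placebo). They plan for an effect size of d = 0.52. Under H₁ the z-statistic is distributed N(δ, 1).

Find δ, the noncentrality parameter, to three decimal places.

δ ≈ 2.931

δ = d / √(1/n₁ + 1/n₂) = 0.52 / √(1/47 + 1/98) = 2.9308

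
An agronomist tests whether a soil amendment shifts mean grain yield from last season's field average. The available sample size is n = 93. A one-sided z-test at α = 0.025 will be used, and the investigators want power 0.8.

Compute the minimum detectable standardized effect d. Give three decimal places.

Required noncentrality: δ = z_{0.025} + z_{0.20} = 1.960 + 0.842 = 2.802.
δ = d·√n ⇒ d = δ/√n = 2.802/√93 = 0.2905.

d ≈ 0.291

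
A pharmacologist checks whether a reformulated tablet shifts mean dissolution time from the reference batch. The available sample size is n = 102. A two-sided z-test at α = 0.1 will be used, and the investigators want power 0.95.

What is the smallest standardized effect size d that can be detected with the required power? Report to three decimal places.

Need Φ(δ − 1.645) = 0.95, so δ = 1.645 + 1.645 = 3.290.
(The second rejection-region term Φ(−δ − z_{α/2}) is negligible and dropped.)
δ = d·√n ⇒ d = δ/√n = 3.290/√102 = 0.3257.

d ≈ 0.326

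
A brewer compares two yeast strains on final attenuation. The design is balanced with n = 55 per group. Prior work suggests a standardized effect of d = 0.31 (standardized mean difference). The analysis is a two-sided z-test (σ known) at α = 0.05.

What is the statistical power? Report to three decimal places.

Noncentrality parameter: δ = d·√(n/2) = 0.31 × √(55/2) = 1.6257
Two-sided α = 0.05 → critical value z_{0.025} = 1.960.
Power = Φ(δ − 1.960) + Φ(−δ − 1.960) = Φ(-0.334) + Φ(-3.586) = 0.3691 + 0.0002 = 0.3692.

Power ≈ 0.369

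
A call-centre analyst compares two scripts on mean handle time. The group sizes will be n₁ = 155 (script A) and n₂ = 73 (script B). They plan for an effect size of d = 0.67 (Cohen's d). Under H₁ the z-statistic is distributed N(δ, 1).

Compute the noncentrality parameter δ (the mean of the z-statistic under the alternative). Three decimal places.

δ ≈ 4.720

The noncentrality parameter scales effect size by the design's sample-size factor: δ = d / √(1/n₁ + 1/n₂) = 0.67 / √(1/155 + 1/73) = 4.7199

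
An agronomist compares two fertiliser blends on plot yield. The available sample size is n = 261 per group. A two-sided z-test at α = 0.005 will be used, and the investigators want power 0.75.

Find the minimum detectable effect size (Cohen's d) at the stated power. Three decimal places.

Required noncentrality: δ = z_{0.0025} + z_{0.25} = 2.807 + 0.674 = 3.482.
(The second rejection-region term Φ(−δ − z_{α/2}) is negligible and dropped.)
δ = d·√(n/2) ⇒ d = δ/√(n/2) = 3.482/√(261/2) = 0.3048.

d ≈ 0.305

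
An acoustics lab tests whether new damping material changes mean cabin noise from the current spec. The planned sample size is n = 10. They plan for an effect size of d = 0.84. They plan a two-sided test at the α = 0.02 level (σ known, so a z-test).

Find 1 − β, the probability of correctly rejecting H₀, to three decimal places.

Noncentrality parameter: δ = d·√n = 0.84 × √10 = 2.6563
Critical value for a two-sided test at α = 0.02: z_{α/2} = 2.326.
Power = Φ(δ − 2.326) + Φ(−δ − 2.326) = Φ(0.330) + Φ(-4.983) = 0.6293 + 0.0000 = 0.6293.

Power ≈ 0.629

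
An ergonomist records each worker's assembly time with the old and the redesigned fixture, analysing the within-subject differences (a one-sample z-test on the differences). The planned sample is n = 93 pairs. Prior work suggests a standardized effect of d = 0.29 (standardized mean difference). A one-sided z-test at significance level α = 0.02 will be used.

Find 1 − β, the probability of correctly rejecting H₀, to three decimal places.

Power ≈ 0.771

Noncentrality parameter: δ = d·√n = 0.29 × √93 = 2.7967
Critical value for a one-sided test at α = 0.02: z_α = 2.054.
Power = P(Z > 2.054 − δ) = Φ(0.743) = 0.7712.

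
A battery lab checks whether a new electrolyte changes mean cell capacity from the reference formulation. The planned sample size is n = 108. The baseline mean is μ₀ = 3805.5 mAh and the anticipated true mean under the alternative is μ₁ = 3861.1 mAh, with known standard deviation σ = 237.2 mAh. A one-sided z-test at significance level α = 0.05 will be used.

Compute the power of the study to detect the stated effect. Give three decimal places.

Standardized effect: d = |μ₁ − μ₀| / σ = |3861.1 − 3805.5| / 237.2 = 0.2344
Noncentrality parameter: δ = d·√n = 0.2344 × √108 = 2.4360
One-sided α = 0.05 → critical value z_{0.05} = 1.645.
Power = P(Z > 1.645 − δ) = Φ(0.791) = 0.7856.

Power ≈ 0.786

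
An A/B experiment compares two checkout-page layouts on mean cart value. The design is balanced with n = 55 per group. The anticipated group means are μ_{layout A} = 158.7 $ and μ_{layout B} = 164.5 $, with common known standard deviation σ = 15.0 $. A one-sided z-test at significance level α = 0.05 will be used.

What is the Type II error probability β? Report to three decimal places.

Standardized effect: d = |μ_{layout A} − μ_{layout B}| / σ = |158.7 − 164.5| / 15.0 = 0.3867
Noncentrality parameter: λ = d·√(n/2) = 0.3867 × √(55/2) = 2.0277
One-sided α = 0.05 → critical value z_{0.05} = 1.645.
Power = P(Z > 1.645 − λ) = Φ(0.383) = 0.6491.
Type II error: β = 1 − power = 1 − 0.6491 = 0.3509.

β ≈ 0.351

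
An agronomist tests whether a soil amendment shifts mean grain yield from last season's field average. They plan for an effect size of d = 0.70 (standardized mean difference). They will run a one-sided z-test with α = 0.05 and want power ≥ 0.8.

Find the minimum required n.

n = 13

For power 0.8 need Φ(δ − z_{0.05}) = 0.8, so δ = z_{0.05} + z_{0.20} = 1.645 + 0.842 = 2.486.
δ = d·√n ⇒ n = (δ/d)² = (2.486 / 0.70)² = 12.62.
Rounding up, n = 13.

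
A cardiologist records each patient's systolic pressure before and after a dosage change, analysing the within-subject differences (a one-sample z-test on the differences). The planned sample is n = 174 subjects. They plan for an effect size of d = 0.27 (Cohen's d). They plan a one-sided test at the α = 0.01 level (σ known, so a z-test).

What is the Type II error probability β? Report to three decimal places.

β ≈ 0.108

Noncentrality parameter: δ = d·√n = 0.27 × √174 = 3.5615
Critical value for a one-sided test at α = 0.01: z_α = 2.326.
Power = P(Z > 2.326 − δ) = Φ(1.235) = 0.8916.
Type II error: β = 1 − power = 1 − 0.8916 = 0.1084.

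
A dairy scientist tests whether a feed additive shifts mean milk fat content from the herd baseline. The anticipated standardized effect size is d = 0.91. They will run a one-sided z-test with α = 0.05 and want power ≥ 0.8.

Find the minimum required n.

For power 0.8 need Φ(δ − z_{0.05}) = 0.8, so δ = z_{0.05} + z_{0.20} = 1.645 + 0.842 = 2.486.
δ = d·√n ⇒ n = (δ/d)² = (2.486 / 0.91)² = 7.47.
Rounding up, n = 8.

n = 8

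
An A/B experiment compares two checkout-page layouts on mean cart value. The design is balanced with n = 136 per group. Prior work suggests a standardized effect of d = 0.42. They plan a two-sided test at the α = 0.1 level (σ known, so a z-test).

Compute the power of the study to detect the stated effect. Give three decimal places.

Noncentrality parameter: δ = d·√(n/2) = 0.42 × √(136/2) = 3.4634
Critical value for a two-sided test at α = 0.1: z_{α/2} = 1.645.
Power = Φ(δ − 1.645) + Φ(−δ − 1.645) = Φ(1.819) + Φ(-5.108) = 0.9655 + 0.0000 = 0.9655.

Power ≈ 0.966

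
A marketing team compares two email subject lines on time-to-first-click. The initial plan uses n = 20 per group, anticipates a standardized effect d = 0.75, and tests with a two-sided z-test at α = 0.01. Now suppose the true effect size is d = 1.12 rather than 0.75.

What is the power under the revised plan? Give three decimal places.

With d = 1.12: δ = d·√(n/2) = 1.12 × √(20/2) = 3.5418. Critical value z_{0.005} = 2.576.
Revised power = Φ(δ − 2.576) + Φ(−δ − 2.576) = Φ(0.966) + Φ(-6.118) = 0.8330 + 0.0000 = 0.8330.

Power ≈ 0.833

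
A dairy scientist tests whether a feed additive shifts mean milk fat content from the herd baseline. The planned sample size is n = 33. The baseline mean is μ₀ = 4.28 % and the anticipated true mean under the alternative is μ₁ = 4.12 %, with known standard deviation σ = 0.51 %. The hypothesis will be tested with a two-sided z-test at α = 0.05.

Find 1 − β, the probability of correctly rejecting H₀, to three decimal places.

Standardized effect: d = |μ₁ − μ₀| / σ = |4.12 − 4.28| / 0.51 = 0.3137
Noncentrality parameter: δ = d·√n = 0.3137 × √33 = 1.8022
Critical value for a two-sided test at α = 0.05: z_{α/2} = 1.960.
Power = Φ(δ − 1.960) + Φ(−δ − 1.960) = Φ(-0.158) + Φ(-3.762) = 0.4373 + 0.0001 = 0.4374.

Power ≈ 0.437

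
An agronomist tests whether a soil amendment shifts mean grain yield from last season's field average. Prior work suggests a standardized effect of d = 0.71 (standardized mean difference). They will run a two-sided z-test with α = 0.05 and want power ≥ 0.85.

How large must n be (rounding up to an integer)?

n = 18

Set Φ(δ − 1.960) = 0.85; then δ − 1.960 = Φ⁻¹(0.85) = 1.036, giving δ = 2.996.
(For δ > 0 the lower-tail rejection region contributes negligibly to power, so the one-term inversion is standard.)
δ = d·√n ⇒ n = (δ/d)² = (2.996 / 0.71)² = 17.81.
Round up to the next whole unit.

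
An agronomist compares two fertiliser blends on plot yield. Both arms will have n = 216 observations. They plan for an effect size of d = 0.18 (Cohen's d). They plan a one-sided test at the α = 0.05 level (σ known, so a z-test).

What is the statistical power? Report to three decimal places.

Noncentrality parameter: δ = d·√(n/2) = 0.18 × √(216/2) = 1.8706
One-sided α = 0.05 → critical value z_{0.05} = 1.645.
Power = P(Z > 1.645 − δ) = Φ(0.226) = 0.5893.

Power ≈ 0.589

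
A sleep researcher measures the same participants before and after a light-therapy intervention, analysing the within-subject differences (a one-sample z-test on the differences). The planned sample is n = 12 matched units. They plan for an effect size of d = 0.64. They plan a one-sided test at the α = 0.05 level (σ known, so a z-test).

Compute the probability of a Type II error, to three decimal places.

β ≈ 0.284

Noncentrality parameter: δ = d·√n = 0.64 × √12 = 2.2170
One-sided α = 0.05 → critical value z_{0.05} = 1.645.
Power = Φ(δ − 1.645) = Φ(0.572) = 0.7164.
Type II error: β = 1 − power = 1 − 0.7164 = 0.2836.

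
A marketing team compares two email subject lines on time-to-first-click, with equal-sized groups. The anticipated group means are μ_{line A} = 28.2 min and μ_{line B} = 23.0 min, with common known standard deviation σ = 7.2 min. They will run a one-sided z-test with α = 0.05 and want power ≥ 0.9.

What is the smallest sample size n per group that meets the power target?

Standardized effect: d = |μ_{line A} − μ_{line B}| / σ = |28.2 − 23.0| / 7.2 = 0.7222
Set Φ(δ − 1.645) = 0.9; then δ − 1.645 = Φ⁻¹(0.9) = 1.282, giving δ = 2.926.
δ = d·√(n/2) ⇒ n = 2(δ/d)² = 2 × (2.926 / 0.7222)² = 32.84.
Round up to the next whole unit.

n = 33 per group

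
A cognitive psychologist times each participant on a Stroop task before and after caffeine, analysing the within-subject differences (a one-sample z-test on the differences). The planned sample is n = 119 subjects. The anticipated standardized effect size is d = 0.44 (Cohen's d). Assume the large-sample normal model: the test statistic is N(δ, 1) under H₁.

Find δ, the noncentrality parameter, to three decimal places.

The noncentrality parameter scales effect size by the design's sample-size factor: δ = d·√n = 0.44 × √119 = 4.7998

δ ≈ 4.800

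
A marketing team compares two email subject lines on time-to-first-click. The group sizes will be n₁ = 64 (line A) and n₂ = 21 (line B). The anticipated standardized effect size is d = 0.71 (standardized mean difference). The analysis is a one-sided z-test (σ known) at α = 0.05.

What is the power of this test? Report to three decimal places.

Noncentrality parameter: δ = d / √(1/n₁ + 1/n₂) = 0.71 / √(1/64 + 1/21) = 2.8232
Critical value for a one-sided test at α = 0.05: z_α = 1.645.
Power = P(Z > 1.645 − δ) = Φ(1.178) = 0.8807.

Power ≈ 0.881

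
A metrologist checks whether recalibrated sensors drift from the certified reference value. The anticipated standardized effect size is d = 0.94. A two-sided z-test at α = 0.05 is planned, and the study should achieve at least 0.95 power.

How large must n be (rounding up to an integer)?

n = 15

Set Φ(δ − 1.960) = 0.95; then δ − 1.960 = Φ⁻¹(0.95) = 1.645, giving δ = 3.605.
(For δ > 0 the lower-tail rejection region contributes negligibly to power, so the one-term inversion is standard.)
δ = d·√n ⇒ n = (δ/d)² = (3.605 / 0.94)² = 14.71.
Rounding up, n = 15.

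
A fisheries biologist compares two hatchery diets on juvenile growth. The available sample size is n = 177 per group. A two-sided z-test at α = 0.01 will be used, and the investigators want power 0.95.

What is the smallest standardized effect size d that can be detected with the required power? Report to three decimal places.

Required noncentrality: δ = z_{0.005} + z_{0.05} = 2.576 + 1.645 = 4.221.
(The second rejection-region term Φ(−δ − z_{α/2}) is negligible and dropped.)
δ = d·√(n/2) ⇒ d = δ/√(n/2) = 4.221/√(177/2) = 0.4487.

d ≈ 0.449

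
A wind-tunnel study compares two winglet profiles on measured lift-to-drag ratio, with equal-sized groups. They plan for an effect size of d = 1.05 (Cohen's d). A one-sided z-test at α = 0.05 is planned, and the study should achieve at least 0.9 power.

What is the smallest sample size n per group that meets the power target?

Set Φ(δ − 1.645) = 0.9; then δ − 1.645 = Φ⁻¹(0.9) = 1.282, giving δ = 2.926.
δ = d·√(n/2) ⇒ n = 2(δ/d)² = 2 × (2.926 / 1.05)² = 15.54.
Rounding up, n = 16 per group.

n = 16 per group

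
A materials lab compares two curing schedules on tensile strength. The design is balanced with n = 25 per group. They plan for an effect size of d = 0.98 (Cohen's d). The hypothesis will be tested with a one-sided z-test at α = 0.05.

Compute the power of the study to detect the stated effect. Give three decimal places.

Power ≈ 0.966

Noncentrality parameter: δ = d·√(n/2) = 0.98 × √(25/2) = 3.4648
Critical value for a one-sided test at α = 0.05: z_α = 1.645.
Power = P(Z > 1.645 − δ) = Φ(1.820) = 0.9656.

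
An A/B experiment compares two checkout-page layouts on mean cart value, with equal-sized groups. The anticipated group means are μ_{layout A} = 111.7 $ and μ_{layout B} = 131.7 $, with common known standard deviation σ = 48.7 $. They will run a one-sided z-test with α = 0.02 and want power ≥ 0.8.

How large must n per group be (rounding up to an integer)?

Standardized effect: d = |μ_{layout A} − μ_{layout B}| / σ = |111.7 − 131.7| / 48.7 = 0.4107
Set Φ(δ − 2.054) = 0.8; then δ − 2.054 = Φ⁻¹(0.8) = 0.842, giving δ = 2.895.
δ = d·√(n/2) ⇒ n = 2(δ/d)² = 2 × (2.895 / 0.4107)² = 99.41.
Rounding up, n = 100 per group.

n = 100 per group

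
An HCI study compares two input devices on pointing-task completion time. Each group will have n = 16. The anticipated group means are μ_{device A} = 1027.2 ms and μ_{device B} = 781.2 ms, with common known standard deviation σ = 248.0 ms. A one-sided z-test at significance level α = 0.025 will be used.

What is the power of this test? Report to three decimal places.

Standardized effect: d = |μ_{device A} − μ_{device B}| / σ = |1027.2 − 781.2| / 248.0 = 0.9919
Noncentrality parameter: δ = d·√(n/2) = 0.9919 × √(16/2) = 2.8056
One-sided α = 0.025 → critical value z_{0.025} = 1.960.
Power = Φ(δ − 1.960) = Φ(0.846) = 0.8011.

Power ≈ 0.801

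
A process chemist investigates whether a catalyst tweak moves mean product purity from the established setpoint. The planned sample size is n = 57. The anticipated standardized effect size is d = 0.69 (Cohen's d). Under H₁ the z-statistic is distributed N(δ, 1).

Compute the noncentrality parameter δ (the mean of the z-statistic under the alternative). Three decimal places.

The noncentrality parameter scales effect size by the design's sample-size factor: δ = d·√n = 0.69 × √57 = 5.2094

δ ≈ 5.209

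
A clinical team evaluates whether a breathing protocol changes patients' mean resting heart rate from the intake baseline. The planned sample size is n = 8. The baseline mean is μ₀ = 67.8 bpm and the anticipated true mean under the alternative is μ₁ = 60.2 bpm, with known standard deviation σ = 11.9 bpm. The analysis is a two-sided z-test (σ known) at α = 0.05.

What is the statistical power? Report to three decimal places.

Power ≈ 0.439

Standardized effect: d = |μ₁ − μ₀| / σ = |60.2 − 67.8| / 11.9 = 0.6387
Noncentrality parameter: δ = d·√n = 0.6387 × √8 = 1.8064
Two-sided α = 0.05 → critical value z_{0.025} = 1.960.
Power = Φ(δ − 1.960) + Φ(−δ − 1.960) = Φ(-0.154) + Φ(-3.766) = 0.4390 + 0.0001 = 0.4391.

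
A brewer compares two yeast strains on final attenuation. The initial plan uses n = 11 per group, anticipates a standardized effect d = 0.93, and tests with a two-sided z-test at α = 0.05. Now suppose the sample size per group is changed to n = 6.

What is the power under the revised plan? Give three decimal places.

Power ≈ 0.364

With n = 6 per group: δ = d·√(n/2) = 0.93 × √(6/2) = 1.6108. Critical value z_{0.025} = 1.960.
Revised power = Φ(δ − 1.960) + Φ(−δ − 1.960) = Φ(-0.349) + Φ(-3.571) = 0.3635 + 0.0002 = 0.3637.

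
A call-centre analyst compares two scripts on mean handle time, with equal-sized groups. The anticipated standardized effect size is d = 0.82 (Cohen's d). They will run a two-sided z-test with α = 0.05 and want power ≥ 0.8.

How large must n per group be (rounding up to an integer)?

Set Φ(δ − 1.960) = 0.8; then δ − 1.960 = Φ⁻¹(0.8) = 0.842, giving δ = 2.802.
(The Φ(−δ − z_{α/2}) term is vanishingly small for δ > 0 and is dropped in the standard sample-size formula.)
δ = d·√(n/2) ⇒ n = 2(δ/d)² = 2 × (2.802 / 0.82)² = 23.35.
Round up to the next whole unit.

n = 24 per group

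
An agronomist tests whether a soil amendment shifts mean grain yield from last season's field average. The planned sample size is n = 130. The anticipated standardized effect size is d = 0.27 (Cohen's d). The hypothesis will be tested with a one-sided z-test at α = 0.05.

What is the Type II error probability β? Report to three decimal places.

Noncentrality parameter: λ = d·√n = 0.27 × √130 = 3.0785
Critical value for a one-sided test at α = 0.05: z_α = 1.645.
Power = Φ(λ − 1.645) = Φ(1.434) = 0.9242.
Type II error: β = 1 − power = 1 − 0.9242 = 0.0758.

β ≈ 0.076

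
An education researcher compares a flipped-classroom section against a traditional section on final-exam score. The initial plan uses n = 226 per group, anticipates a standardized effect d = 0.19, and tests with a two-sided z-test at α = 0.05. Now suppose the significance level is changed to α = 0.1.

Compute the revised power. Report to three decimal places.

δ = d·√(n/2) = 0.19 × √(226/2) = 2.0197 (unchanged). New critical value: z_{0.05} = 1.645.
Revised power = Φ(δ − 1.645) + Φ(−δ − 1.645) = Φ(0.375) + Φ(-3.665) = 0.6461 + 0.0001 = 0.6462.

Power ≈ 0.646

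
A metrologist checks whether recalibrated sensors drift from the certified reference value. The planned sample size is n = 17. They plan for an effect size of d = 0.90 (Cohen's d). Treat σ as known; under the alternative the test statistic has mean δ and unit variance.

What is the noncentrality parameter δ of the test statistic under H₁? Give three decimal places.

δ ≈ 3.711

δ = d·√n = 0.90 × √17 = 3.7108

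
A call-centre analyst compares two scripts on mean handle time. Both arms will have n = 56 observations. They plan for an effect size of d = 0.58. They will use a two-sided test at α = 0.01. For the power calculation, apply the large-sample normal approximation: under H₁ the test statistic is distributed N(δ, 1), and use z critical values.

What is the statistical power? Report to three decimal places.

Noncentrality parameter: δ = d·√(n/2) = 0.58 × √(56/2) = 3.0691
Critical value for a two-sided test at α = 0.01: z_{α/2} = 2.576.
Power = Φ(δ − 2.576) + Φ(−δ − 2.576) = Φ(0.493) + Φ(-5.645) = 0.6891 + 0.0000 = 0.6891.

Power ≈ 0.689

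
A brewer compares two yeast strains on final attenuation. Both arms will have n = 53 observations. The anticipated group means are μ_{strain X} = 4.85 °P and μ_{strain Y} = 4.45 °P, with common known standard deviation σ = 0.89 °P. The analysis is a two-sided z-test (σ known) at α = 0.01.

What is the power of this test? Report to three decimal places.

Power ≈ 0.397

Standardized effect: d = |μ_{strain X} − μ_{strain Y}| / σ = |4.85 − 4.45| / 0.89 = 0.4494
Noncentrality parameter: δ = d·√(n/2) = 0.4494 × √(53/2) = 2.3136
Critical value for a two-sided test at α = 0.01: z_{α/2} = 2.576.
Power = Φ(δ − 2.576) + Φ(−δ − 2.576) = Φ(-0.262) + Φ(-4.889) = 0.3966 + 0.0000 = 0.3966.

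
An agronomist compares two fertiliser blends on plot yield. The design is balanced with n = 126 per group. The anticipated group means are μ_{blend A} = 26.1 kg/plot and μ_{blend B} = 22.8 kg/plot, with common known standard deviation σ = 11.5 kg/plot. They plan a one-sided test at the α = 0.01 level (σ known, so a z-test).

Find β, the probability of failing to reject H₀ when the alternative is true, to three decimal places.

Standardized effect: d = |μ_{blend A} − μ_{blend B}| / σ = |26.1 − 22.8| / 11.5 = 0.2870
Noncentrality parameter: δ = d·√(n/2) = 0.2870 × √(126/2) = 2.2776
Critical value for a one-sided test at α = 0.01: z_α = 2.326.
Power = P(Z > 2.326 − δ) = Φ(-0.049) = 0.4806.
Type II error: β = 1 − power = 1 − 0.4806 = 0.5194.

β ≈ 0.519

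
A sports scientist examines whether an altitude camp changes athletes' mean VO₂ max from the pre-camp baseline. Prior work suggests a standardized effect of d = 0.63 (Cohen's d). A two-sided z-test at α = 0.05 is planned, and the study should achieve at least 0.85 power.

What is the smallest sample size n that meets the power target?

n = 23

Set Φ(δ − 1.960) = 0.85; then δ − 1.960 = Φ⁻¹(0.85) = 1.036, giving δ = 2.996.
(The Φ(−δ − z_{α/2}) term is vanishingly small for δ > 0 and is dropped in the standard sample-size formula.)
δ = d·√n ⇒ n = (δ/d)² = (2.996 / 0.63)² = 22.62.
Rounding up, n = 23.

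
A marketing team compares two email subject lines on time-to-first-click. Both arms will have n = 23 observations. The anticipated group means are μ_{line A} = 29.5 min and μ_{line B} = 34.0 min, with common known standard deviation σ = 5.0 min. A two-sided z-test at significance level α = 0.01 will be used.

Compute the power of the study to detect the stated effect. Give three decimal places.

Power ≈ 0.683

Standardized effect: d = |μ_{line A} − μ_{line B}| / σ = |29.5 − 34.0| / 5.0 = 0.9000
Noncentrality parameter: δ = d·√(n/2) = 0.9000 × √(23/2) = 3.0520
Critical value for a two-sided test at α = 0.01: z_{α/2} = 2.576.
Power = Φ(δ − 2.576) + Φ(−δ − 2.576) = Φ(0.476) + Φ(-5.628) = 0.6830 + 0.0000 = 0.6830.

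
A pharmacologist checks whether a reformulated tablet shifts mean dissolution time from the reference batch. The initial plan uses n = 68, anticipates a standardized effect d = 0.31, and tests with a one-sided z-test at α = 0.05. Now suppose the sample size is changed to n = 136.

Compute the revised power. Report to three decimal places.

Power ≈ 0.976

With n = 136: δ = d·√n = 0.31 × √136 = 3.6152. Critical value z_{0.05} = 1.645.
Revised power = P(Z > 1.645 − δ) = Φ(1.970) = 0.9756.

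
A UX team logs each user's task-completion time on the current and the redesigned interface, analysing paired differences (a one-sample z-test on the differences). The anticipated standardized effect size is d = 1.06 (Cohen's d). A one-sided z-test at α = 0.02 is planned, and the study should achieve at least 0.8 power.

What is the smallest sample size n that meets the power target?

n = 8

For power 0.8 need Φ(δ − z_{0.02}) = 0.8, so δ = z_{0.02} + z_{0.20} = 2.054 + 0.842 = 2.895.
δ = d·√n ⇒ n = (δ/d)² = (2.895 / 1.06)² = 7.46.
Rounding up, n = 8.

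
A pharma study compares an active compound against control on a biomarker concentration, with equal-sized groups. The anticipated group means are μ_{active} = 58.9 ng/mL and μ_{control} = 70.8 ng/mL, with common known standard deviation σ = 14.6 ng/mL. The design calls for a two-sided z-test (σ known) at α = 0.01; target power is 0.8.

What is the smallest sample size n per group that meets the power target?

Standardized effect: d = |μ_{active} − μ_{control}| / σ = |58.9 − 70.8| / 14.6 = 0.8151
For power 0.8 need Φ(δ − z_{0.005}) = 0.8, so δ = z_{0.005} + z_{0.20} = 2.576 + 0.842 = 3.417.
(Ignoring the negligible lower-tail rejection probability gives the usual closed-form inversion.)
δ = d·√(n/2) ⇒ n = 2(δ/d)² = 2 × (3.417 / 0.8151)² = 35.16.
Rounding up, n = 36 per group.

n = 36 per group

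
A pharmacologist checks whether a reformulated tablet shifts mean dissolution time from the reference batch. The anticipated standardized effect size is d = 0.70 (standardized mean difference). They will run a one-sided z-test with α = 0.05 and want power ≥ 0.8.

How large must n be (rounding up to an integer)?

Set Φ(δ − 1.645) = 0.8; then δ − 1.645 = Φ⁻¹(0.8) = 0.842, giving δ = 2.486.
δ = d·√n ⇒ n = (δ/d)² = (2.486 / 0.70)² = 12.62.
Rounding up, n = 13.

n = 13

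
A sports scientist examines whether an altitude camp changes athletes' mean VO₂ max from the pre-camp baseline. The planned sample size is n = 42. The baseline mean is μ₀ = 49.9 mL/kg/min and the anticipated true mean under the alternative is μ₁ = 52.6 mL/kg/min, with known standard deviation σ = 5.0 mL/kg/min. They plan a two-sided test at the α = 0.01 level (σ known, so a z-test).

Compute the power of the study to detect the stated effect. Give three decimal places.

Power ≈ 0.822

Standardized effect: d = |μ₁ − μ₀| / σ = |52.6 − 49.9| / 5.0 = 0.5400
Noncentrality parameter: λ = d·√n = 0.5400 × √42 = 3.4996
Critical value for a two-sided test at α = 0.01: z_{α/2} = 2.576.
Power = Φ(λ − 2.576) + Φ(−λ − 2.576) = Φ(0.924) + Φ(-6.075) = 0.8222 + 0.0000 = 0.8222.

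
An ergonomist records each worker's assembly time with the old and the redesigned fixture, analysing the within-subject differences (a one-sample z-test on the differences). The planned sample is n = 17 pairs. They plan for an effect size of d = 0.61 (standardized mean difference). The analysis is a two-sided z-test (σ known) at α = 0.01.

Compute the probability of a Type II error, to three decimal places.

β ≈ 0.524

Noncentrality parameter: δ = d·√n = 0.61 × √17 = 2.5151
Two-sided α = 0.01 → critical value z_{0.005} = 2.576.
Power = Φ(δ − 2.576) + Φ(−δ − 2.576) = Φ(-0.061) + Φ(-5.091) = 0.4758 + 0.0000 = 0.4758.
Type II error: β = 1 − power = 1 − 0.4758 = 0.5242.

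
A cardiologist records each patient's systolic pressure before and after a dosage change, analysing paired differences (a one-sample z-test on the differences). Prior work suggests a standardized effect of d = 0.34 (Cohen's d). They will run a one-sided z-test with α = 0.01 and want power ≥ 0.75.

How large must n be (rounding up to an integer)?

For power 0.75 need Φ(δ − z_{0.01}) = 0.75, so δ = z_{0.01} + z_{0.25} = 2.326 + 0.674 = 3.001.
δ = d·√n ⇒ n = (δ/d)² = (3.001 / 0.34)² = 77.90.
Rounding up, n = 78.

n = 78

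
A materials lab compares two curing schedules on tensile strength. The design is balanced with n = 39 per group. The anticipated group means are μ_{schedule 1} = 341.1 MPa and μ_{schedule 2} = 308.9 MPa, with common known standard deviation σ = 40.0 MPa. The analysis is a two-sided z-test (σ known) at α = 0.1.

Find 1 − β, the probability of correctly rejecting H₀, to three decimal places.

Standardized effect: d = |μ_{schedule 1} − μ_{schedule 2}| / σ = |341.1 − 308.9| / 40.0 = 0.8050
Noncentrality parameter: δ = d·√(n/2) = 0.8050 × √(39/2) = 3.5548
Two-sided α = 0.1 → critical value z_{0.05} = 1.645.
Power = Φ(δ − 1.645) + Φ(−δ − 1.645) = Φ(1.910) + Φ(-5.200) = 0.9719 + 0.0000 = 0.9719.

Power ≈ 0.972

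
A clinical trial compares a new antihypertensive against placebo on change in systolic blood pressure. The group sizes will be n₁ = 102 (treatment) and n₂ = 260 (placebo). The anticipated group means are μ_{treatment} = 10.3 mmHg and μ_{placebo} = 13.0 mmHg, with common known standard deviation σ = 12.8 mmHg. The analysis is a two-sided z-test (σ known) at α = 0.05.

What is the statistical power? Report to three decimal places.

Standardized effect: d = |μ_{treatment} − μ_{placebo}| / σ = |10.3 − 13.0| / 12.8 = 0.2109
Noncentrality parameter: δ = d / √(1/n₁ + 1/n₂) = 0.2109 / √(1/102 + 1/260) = 1.8055
Critical value for a two-sided test at α = 0.05: z_{α/2} = 1.960.
Power = Φ(δ − 1.960) + Φ(−δ − 1.960) = Φ(-0.155) + Φ(-3.765) = 0.4386 + 0.0001 = 0.4387.

Power ≈ 0.439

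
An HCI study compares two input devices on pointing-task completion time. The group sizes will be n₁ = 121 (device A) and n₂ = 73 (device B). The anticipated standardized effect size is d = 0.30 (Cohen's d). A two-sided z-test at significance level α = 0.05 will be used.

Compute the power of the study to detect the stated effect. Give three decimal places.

Power ≈ 0.526

Noncentrality parameter: δ = d / √(1/n₁ + 1/n₂) = 0.30 / √(1/121 + 1/73) = 2.0243
Critical value for a two-sided test at α = 0.05: z_{α/2} = 1.960.
Power = Φ(δ − 1.960) + Φ(−δ − 1.960) = Φ(0.064) + Φ(-3.984) = 0.5256 + 0.0000 = 0.5257.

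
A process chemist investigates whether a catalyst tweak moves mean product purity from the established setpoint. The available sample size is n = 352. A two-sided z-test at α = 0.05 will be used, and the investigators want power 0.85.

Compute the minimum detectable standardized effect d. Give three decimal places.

Required noncentrality: δ = z_{0.025} + z_{0.15} = 1.960 + 1.036 = 2.996.
(The second rejection-region term Φ(−δ − z_{α/2}) is negligible and dropped.)
δ = d·√n ⇒ d = δ/√n = 2.996/√352 = 0.1597.

d ≈ 0.160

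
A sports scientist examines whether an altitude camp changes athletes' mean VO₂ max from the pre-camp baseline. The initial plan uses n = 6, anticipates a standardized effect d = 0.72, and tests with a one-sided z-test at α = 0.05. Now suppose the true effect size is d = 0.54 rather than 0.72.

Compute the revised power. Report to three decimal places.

Power ≈ 0.374

With d = 0.54: δ = d·√n = 0.54 × √6 = 1.3227. Critical value z_{0.05} = 1.645.
Revised power = Φ(δ − 1.645) = Φ(-0.322) = 0.3737.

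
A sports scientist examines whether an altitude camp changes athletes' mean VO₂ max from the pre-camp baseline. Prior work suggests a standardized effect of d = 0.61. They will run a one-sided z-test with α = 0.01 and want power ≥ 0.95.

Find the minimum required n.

n = 43

Set Φ(δ − 2.326) = 0.95; then δ − 2.326 = Φ⁻¹(0.95) = 1.645, giving δ = 3.971.
δ = d·√n ⇒ n = (δ/d)² = (3.971 / 0.61)² = 42.38.
Rounding up, n = 43.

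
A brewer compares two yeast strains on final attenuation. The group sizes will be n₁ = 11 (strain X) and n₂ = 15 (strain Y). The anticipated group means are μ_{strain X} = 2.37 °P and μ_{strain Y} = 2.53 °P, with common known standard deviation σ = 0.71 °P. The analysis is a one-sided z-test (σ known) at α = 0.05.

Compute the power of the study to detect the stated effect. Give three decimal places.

Power ≈ 0.141

Standardized effect: d = |μ_{strain X} − μ_{strain Y}| / σ = |2.37 − 2.53| / 0.71 = 0.2254
Noncentrality parameter: δ = d / √(1/n₁ + 1/n₂) = 0.2254 / √(1/11 + 1/15) = 0.5677
One-sided α = 0.05 → critical value z_{0.05} = 1.645.
Power = Φ(δ − 1.645) = Φ(-1.077) = 0.1407.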